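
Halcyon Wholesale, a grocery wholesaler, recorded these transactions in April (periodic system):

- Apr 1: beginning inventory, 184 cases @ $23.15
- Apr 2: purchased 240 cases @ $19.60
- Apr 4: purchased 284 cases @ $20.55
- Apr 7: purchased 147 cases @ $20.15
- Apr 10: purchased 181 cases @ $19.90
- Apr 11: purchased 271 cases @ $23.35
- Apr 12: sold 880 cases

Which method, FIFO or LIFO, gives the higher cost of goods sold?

FIFO COGS: 184 @ $23.15 + 240 @ $19.60 + 284 @ $20.55 + 147 @ $20.15 + 25 @ $19.90 = $18,259.35
LIFO COGS: 271 @ $23.35 + 181 @ $19.90 + 147 @ $20.15 + 281 @ $20.55 = $18,666.35

LIFO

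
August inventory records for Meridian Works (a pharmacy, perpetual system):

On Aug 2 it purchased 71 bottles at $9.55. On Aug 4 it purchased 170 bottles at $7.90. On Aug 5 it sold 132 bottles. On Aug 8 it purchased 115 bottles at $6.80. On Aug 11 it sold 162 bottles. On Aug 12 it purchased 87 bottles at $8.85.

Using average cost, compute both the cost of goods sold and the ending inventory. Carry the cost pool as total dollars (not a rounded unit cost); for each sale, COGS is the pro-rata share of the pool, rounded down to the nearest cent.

After Aug 2: 71 on hand, pool $678.05 (≈ $9.5500 each)
After Aug 4: 241 on hand, pool $2,021.05 (≈ $8.3861 each)
Aug 5, sell 132: 132/241 × $2,021.05 → $1,106.96
After Aug 8: 224 on hand, pool $1,696.09 (≈ $7.5718 each)
Aug 11, sell 162: 162/224 × $1,696.09 → $1,226.63
After Aug 12: 149 on hand, pool $1,239.41 (≈ $8.3182 each)
Total COGS = $1,106.96 + $1,226.63 = $2,333.59
Ending inventory (cost pool remaining) = $1,239.41

COGS = $2,333.59; ending inventory = $1,239.41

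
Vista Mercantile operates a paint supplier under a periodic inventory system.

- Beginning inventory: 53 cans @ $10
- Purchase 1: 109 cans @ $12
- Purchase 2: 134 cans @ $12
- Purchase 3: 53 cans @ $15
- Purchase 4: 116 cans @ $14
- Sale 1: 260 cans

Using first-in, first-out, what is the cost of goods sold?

COGS = $3,014

Sale 1 (260) [FIFO — oldest first]: 53 @ $10 + 109 @ $12 + 98 @ $12 = $3,014
Ending inventory: 36 @ $12 + 53 @ $15 + 116 @ $14 = $2,851
Check: goods available $5,865 = COGS $3,014 + ending $2,851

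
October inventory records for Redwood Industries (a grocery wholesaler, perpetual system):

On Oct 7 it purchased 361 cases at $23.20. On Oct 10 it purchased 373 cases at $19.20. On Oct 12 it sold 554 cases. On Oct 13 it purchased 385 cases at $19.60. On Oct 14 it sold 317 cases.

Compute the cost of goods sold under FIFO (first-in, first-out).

Oct 12, 554 sold [FIFO — oldest first]: 361 @ $23.20 + 193 @ $19.20 = $12,080.80
Oct 14, 317 sold [FIFO — oldest first]: 180 @ $19.20 + 137 @ $19.60 = $6,141.20
Total COGS = $12,080.80 + $6,141.20 = $18,222.00
Ending inventory: 248 @ $19.60 = $4,860.80
Check: goods available $23,082.80 = COGS $18,222.00 + ending $4,860.80

COGS = $18,222.00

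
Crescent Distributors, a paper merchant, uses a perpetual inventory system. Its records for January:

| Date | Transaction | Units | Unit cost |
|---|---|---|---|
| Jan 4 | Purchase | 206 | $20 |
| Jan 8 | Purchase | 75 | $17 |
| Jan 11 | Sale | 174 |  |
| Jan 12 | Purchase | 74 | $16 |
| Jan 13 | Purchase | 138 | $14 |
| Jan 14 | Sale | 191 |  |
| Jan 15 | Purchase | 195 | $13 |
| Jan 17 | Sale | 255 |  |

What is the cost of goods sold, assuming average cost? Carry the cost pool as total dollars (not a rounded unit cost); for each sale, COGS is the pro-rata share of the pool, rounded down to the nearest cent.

COGS = $10,075.55

After Jan 4: 206 on hand, pool $4,120.00 (≈ $20.0000 each)
After Jan 8: 281 on hand, pool $5,395.00 (≈ $19.1993 each)
Jan 11, sell 174: 174/281 × $5,395.00 → $3,340.67
After Jan 12: 181 on hand, pool $3,238.33 (≈ $17.8913 each)
After Jan 13: 319 on hand, pool $5,170.33 (≈ $16.2079 each)
Jan 14, sell 191: 191/319 × $5,170.33 → $3,095.71
After Jan 15: 323 on hand, pool $4,609.62 (≈ $14.2713 each)
Jan 17, sell 255: 255/323 × $4,609.62 → $3,639.17
Total COGS = $3,340.67 + $3,095.71 + $3,639.17 = $10,075.55
Ending inventory (cost pool remaining) = $970.45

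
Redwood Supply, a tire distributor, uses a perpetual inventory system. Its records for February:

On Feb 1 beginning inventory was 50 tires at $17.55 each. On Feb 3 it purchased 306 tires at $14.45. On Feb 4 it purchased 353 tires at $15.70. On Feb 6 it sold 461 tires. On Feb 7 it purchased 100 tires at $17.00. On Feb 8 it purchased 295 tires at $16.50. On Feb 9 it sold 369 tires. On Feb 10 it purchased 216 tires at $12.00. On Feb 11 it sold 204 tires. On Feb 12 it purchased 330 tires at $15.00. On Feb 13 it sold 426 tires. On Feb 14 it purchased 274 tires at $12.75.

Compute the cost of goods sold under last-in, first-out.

COGS = $22,050.30

Feb 6, 461 sold [LIFO — newest first]: 353 @ $15.70 + 108 @ $14.45 = $7,102.70
Feb 9, 369 sold [LIFO — newest first]: 295 @ $16.50 + 74 @ $17.00 = $6,125.50
Feb 11, 204 sold [LIFO — newest first]: 204 @ $12.00 = $2,448.00
Feb 13, 426 sold [LIFO — newest first]: 330 @ $15.00 + 12 @ $12.00 + 26 @ $17.00 + 58 @ $14.45 = $6,374.10
Total COGS = $7,102.70 + $6,125.50 + $2,448.00 + $6,374.10 = $22,050.30
Ending inventory: 50 @ $17.55 + 140 @ $14.45 + 274 @ $12.75 = $6,394.00
Check: goods available $28,444.30 = COGS $22,050.30 + ending $6,394.00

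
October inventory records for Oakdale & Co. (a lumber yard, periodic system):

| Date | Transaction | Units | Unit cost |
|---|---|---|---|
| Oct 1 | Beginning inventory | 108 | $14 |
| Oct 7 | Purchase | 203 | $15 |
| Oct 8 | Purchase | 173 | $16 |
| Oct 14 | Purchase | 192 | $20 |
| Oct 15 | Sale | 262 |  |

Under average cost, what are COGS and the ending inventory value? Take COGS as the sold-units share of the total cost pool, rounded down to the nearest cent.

Oct 15, sell 262: 262/676 × $11,165.00 → $4,327.26
Ending inventory (cost pool remaining) = $6,837.74

COGS = $4,327.26; ending inventory = $6,837.74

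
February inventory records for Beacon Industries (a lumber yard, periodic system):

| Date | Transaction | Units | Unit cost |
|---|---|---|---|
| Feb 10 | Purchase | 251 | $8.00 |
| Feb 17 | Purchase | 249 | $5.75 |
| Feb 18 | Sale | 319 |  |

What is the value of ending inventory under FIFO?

Ending inventory = $1,040.75

Feb 18, 319 sold [FIFO — oldest first]: 251 @ $8.00 + 68 @ $5.75 = $2,399.00
Ending inventory: 181 @ $5.75 = $1,040.75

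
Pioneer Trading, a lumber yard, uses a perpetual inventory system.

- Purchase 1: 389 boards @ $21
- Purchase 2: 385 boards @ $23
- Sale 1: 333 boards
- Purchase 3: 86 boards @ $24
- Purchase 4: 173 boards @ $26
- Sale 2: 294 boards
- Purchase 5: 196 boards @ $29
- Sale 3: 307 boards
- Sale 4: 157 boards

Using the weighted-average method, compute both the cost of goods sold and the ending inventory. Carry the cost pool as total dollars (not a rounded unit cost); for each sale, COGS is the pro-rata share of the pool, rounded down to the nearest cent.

COGS = $25,804.91; ending inventory = $3,465.09

After Purchase 1: 389 on hand, pool $8,169.00 (≈ $21.0000 each)
After Purchase 2: 774 on hand, pool $17,024.00 (≈ $21.9948 each)
Sale 1, sell 333: 333/774 × $17,024.00 → $7,324.27
After Purchase 3: 527 on hand, pool $11,763.73 (≈ $22.3221 each)
After Purchase 4: 700 on hand, pool $16,261.73 (≈ $23.2310 each)
Sale 2, sell 294: 294/700 × $16,261.73 → $6,829.92
After Purchase 5: 602 on hand, pool $15,115.81 (≈ $25.1093 each)
Sale 3, sell 307: 307/602 × $15,115.81 → $7,708.56
Sale 4, sell 157: 157/295 × $7,407.25 → $3,942.16
Total COGS = $7,324.27 + $6,829.92 + $7,708.56 + $3,942.16 = $25,804.91
Ending inventory (cost pool remaining) = $3,465.09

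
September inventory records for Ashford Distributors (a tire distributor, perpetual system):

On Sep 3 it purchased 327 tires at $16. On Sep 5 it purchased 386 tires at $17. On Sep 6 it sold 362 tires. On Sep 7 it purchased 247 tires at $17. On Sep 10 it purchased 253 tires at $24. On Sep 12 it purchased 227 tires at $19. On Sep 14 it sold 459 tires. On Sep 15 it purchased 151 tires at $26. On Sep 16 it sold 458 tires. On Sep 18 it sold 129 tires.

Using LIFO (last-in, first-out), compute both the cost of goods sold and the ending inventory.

Sep 6, 362 sold [LIFO — newest first]: 362 @ $17 = $6,154
Sep 14, 459 sold [LIFO — newest first]: 227 @ $19 + 232 @ $24 = $9,881
Sep 16, 458 sold [LIFO — newest first]: 151 @ $26 + 21 @ $24 + 247 @ $17 + 24 @ $17 + 15 @ $16 = $9,277
Sep 18, 129 sold [LIFO — newest first]: 129 @ $16 = $2,064
Total COGS = $6,154 + $9,881 + $9,277 + $2,064 = $27,376
Ending inventory: 183 @ $16 = $2,928

COGS = $27,376; ending inventory = $2,928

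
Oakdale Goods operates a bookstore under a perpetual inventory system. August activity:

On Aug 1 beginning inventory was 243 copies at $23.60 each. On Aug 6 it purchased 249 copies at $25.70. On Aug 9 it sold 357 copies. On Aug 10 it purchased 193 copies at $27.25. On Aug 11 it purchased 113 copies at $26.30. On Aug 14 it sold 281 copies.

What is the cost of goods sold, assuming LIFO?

COGS = $16,498.00

Aug 9, 357 sold [LIFO — newest first]: 249 @ $25.70 + 108 @ $23.60 = $8,948.10
Aug 14, 281 sold [LIFO — newest first]: 113 @ $26.30 + 168 @ $27.25 = $7,549.90
Total COGS = $8,948.10 + $7,549.90 = $16,498.00
Ending inventory: 135 @ $23.60 + 25 @ $27.25 = $3,867.25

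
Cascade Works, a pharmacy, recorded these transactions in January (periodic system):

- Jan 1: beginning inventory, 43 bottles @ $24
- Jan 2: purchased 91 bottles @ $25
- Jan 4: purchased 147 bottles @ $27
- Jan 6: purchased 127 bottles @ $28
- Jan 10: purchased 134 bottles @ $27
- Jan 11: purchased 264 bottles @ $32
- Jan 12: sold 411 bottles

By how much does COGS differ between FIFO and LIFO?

$1,517

FIFO COGS: 43 @ $24 + 91 @ $25 + 147 @ $27 + 127 @ $28 + 3 @ $27 = $10,913
LIFO COGS: 264 @ $32 + 134 @ $27 + 13 @ $28 = $12,430
Difference = |$10,913 − $12,430| = $1,517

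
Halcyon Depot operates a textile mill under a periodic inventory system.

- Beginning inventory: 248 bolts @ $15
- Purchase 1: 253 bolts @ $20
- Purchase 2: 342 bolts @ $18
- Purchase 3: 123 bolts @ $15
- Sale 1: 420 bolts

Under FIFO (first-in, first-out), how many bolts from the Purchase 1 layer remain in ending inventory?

81

Sale 1 (420) [FIFO — oldest first]: 248 @ $15 + 172 @ $20 = $7,160
Ending inventory: 81 @ $20 + 342 @ $18 + 123 @ $15 = $9,621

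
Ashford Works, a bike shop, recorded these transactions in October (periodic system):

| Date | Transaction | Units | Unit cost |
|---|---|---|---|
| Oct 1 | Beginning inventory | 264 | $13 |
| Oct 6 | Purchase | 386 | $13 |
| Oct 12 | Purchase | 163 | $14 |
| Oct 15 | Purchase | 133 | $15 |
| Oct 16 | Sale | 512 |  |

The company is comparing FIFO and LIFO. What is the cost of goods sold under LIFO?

COGS = $7,085

FIFO COGS: 264 @ $13 + 248 @ $13 = $6,656
LIFO COGS: 133 @ $15 + 163 @ $14 + 216 @ $13 = $7,085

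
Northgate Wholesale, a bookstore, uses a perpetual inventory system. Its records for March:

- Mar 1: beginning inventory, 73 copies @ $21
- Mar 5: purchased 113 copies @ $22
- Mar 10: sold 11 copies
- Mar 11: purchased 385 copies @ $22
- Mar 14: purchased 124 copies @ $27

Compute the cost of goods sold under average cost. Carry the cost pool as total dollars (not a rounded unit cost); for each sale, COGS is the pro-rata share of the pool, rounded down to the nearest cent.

After Mar 1: 73 on hand, pool $1,533.00 (≈ $21.0000 each)
After Mar 5: 186 on hand, pool $4,019.00 (≈ $21.6075 each)
Mar 10, sell 11: 11/186 × $4,019.00 → $237.68
After Mar 11: 560 on hand, pool $12,251.32 (≈ $21.8774 each)
After Mar 14: 684 on hand, pool $15,599.32 (≈ $22.8060 each)
Ending inventory (cost pool remaining) = $15,599.32

COGS = $237.68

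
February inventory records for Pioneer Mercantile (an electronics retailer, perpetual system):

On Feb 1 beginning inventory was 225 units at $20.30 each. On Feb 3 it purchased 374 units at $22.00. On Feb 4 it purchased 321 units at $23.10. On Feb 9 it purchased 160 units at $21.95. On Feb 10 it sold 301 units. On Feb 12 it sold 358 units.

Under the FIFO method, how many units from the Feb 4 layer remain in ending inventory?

Feb 10, 301 sold [FIFO — oldest first]: 225 @ $20.30 + 76 @ $22.00 = $6,239.50
Feb 12, 358 sold [FIFO — oldest first]: 298 @ $22.00 + 60 @ $23.10 = $7,942.00
Total COGS = $6,239.50 + $7,942.00 = $14,181.50
Ending inventory: 261 @ $23.10 + 160 @ $21.95 = $9,541.10
Check: goods available $23,722.60 = COGS $14,181.50 + ending $9,541.10

261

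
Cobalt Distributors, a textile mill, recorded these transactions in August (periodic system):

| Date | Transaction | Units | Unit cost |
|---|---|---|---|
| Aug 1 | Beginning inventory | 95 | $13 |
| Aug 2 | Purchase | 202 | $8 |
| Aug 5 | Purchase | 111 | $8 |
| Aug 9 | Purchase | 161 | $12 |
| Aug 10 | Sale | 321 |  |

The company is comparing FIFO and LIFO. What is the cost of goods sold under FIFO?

FIFO COGS: 95 @ $13 + 202 @ $8 + 24 @ $8 = $3,043
LIFO COGS: 161 @ $12 + 111 @ $8 + 49 @ $8 = $3,212

COGS = $3,043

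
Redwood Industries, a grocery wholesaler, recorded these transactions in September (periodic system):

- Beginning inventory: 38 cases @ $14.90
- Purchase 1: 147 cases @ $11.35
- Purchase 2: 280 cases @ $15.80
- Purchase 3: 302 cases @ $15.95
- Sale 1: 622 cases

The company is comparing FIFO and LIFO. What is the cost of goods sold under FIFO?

COGS = $9,162.80

FIFO COGS: 38 @ $14.90 + 147 @ $11.35 + 280 @ $15.80 + 157 @ $15.95 = $9,162.80
LIFO COGS: 302 @ $15.95 + 280 @ $15.80 + 40 @ $11.35 = $9,694.90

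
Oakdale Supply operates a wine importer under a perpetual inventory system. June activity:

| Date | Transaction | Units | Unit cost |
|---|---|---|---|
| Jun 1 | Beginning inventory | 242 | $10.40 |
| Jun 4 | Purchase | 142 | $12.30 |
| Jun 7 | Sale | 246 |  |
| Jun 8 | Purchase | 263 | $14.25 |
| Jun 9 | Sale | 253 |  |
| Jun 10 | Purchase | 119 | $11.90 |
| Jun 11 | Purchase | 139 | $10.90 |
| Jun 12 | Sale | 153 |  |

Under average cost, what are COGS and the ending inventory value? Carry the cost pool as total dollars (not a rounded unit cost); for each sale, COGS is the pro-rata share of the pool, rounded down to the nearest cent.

COGS = $7,901.42; ending inventory = $3,040.93

After Jun 1: 242 on hand, pool $2,516.80 (≈ $10.4000 each)
After Jun 4: 384 on hand, pool $4,263.40 (≈ $11.1026 each)
Jun 7, sell 246: 246/384 × $4,263.40 → $2,731.24
After Jun 8: 401 on hand, pool $5,279.91 (≈ $13.1669 each)
Jun 9, sell 253: 253/401 × $5,279.91 → $3,331.21
After Jun 10: 267 on hand, pool $3,364.80 (≈ $12.6022 each)
After Jun 11: 406 on hand, pool $4,879.90 (≈ $12.0195 each)
Jun 12, sell 153: 153/406 × $4,879.90 → $1,838.97
Total COGS = $2,731.24 + $3,331.21 + $1,838.97 = $7,901.42
Ending inventory (cost pool remaining) = $3,040.93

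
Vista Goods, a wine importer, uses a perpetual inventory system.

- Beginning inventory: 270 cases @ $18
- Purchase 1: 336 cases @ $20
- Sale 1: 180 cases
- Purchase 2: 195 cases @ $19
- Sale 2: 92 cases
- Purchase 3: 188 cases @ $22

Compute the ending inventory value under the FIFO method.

Sale 1 (180) [FIFO — oldest first]: 180 @ $18 = $3,240
Sale 2 (92) [FIFO — oldest first]: 90 @ $18 + 2 @ $20 = $1,660
Total COGS = $3,240 + $1,660 = $4,900
Ending inventory: 334 @ $20 + 195 @ $19 + 188 @ $22 = $14,521

Ending inventory = $14,521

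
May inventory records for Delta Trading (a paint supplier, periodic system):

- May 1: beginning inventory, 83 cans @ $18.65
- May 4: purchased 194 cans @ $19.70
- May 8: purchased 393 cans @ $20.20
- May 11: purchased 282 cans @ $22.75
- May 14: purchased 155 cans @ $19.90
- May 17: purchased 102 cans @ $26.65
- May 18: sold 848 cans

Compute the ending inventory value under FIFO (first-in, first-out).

Ending inventory = $8,168.80

May 18, 848 sold [FIFO — oldest first]: 83 @ $18.65 + 194 @ $19.70 + 393 @ $20.20 + 178 @ $22.75 = $17,357.85
Ending inventory: 104 @ $22.75 + 155 @ $19.90 + 102 @ $26.65 = $8,168.80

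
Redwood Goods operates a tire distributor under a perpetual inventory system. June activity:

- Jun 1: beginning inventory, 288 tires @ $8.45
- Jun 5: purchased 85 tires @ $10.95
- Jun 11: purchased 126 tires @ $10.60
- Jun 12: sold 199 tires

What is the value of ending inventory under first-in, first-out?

Jun 12, 199 sold [FIFO — oldest first]: 199 @ $8.45 = $1,681.55
Ending inventory: 89 @ $8.45 + 85 @ $10.95 + 126 @ $10.60 = $3,018.40

Ending inventory = $3,018.40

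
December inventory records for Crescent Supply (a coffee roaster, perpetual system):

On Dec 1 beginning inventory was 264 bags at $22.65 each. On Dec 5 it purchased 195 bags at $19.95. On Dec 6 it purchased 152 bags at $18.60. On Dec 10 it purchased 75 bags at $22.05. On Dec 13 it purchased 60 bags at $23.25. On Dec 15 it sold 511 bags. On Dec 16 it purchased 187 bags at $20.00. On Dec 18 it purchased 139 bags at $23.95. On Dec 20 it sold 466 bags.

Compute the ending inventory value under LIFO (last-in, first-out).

Dec 15, 511 sold [LIFO — newest first]: 60 @ $23.25 + 75 @ $22.05 + 152 @ $18.60 + 195 @ $19.95 + 29 @ $22.65 = $10,423.05
Dec 20, 466 sold [LIFO — newest first]: 139 @ $23.95 + 187 @ $20.00 + 140 @ $22.65 = $10,240.05
Total COGS = $10,423.05 + $10,240.05 = $20,663.10
Ending inventory: 95 @ $22.65 = $2,151.75
Check: goods available $22,814.85 = COGS $20,663.10 + ending $2,151.75

Ending inventory = $2,151.75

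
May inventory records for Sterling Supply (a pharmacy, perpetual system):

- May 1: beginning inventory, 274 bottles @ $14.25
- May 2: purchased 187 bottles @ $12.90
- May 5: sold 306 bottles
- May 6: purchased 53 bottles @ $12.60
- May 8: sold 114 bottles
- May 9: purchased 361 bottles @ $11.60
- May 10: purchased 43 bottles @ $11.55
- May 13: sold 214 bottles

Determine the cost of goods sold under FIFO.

May 5, 306 sold [FIFO — oldest first]: 274 @ $14.25 + 32 @ $12.90 = $4,317.30
May 8, 114 sold [FIFO — oldest first]: 114 @ $12.90 = $1,470.60
May 13, 214 sold [FIFO — oldest first]: 41 @ $12.90 + 53 @ $12.60 + 120 @ $11.60 = $2,588.70
Total COGS = $4,317.30 + $1,470.60 + $2,588.70 = $8,376.60
Ending inventory: 241 @ $11.60 + 43 @ $11.55 = $3,292.25

COGS = $8,376.60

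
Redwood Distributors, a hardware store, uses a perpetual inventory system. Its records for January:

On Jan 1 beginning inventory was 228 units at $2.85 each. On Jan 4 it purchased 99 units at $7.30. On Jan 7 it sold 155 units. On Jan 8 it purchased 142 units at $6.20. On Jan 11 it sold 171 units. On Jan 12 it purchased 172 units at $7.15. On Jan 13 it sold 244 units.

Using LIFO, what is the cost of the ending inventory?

Jan 7, 155 sold [LIFO — newest first]: 99 @ $7.30 + 56 @ $2.85 = $882.30
Jan 11, 171 sold [LIFO — newest first]: 142 @ $6.20 + 29 @ $2.85 = $963.05
Jan 13, 244 sold [LIFO — newest first]: 172 @ $7.15 + 72 @ $2.85 = $1,435.00
Total COGS = $882.30 + $963.05 + $1,435.00 = $3,280.35
Ending inventory: 71 @ $2.85 = $202.35

Ending inventory = $202.35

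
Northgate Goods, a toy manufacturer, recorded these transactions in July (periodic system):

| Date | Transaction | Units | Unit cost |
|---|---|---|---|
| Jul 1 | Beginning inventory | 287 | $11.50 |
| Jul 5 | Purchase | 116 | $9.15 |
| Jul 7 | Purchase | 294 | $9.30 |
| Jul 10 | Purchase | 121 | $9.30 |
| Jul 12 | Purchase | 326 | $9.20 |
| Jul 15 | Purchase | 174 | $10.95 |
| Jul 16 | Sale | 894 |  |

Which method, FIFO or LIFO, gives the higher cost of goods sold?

FIFO

FIFO COGS: 287 @ $11.50 + 116 @ $9.15 + 294 @ $9.30 + 121 @ $9.30 + 76 @ $9.20 = $8,920.60
LIFO COGS: 174 @ $10.95 + 326 @ $9.20 + 121 @ $9.30 + 273 @ $9.30 = $8,568.70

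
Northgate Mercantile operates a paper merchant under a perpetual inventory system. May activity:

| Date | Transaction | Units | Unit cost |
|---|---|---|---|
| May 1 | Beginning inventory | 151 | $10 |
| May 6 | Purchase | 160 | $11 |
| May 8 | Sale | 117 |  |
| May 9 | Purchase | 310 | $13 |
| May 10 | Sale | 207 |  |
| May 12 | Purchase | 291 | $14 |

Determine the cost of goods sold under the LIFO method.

COGS = $3,978

May 8, 117 sold [LIFO — newest first]: 117 @ $11 = $1,287
May 10, 207 sold [LIFO — newest first]: 207 @ $13 = $2,691
Total COGS = $1,287 + $2,691 = $3,978
Ending inventory: 151 @ $10 + 43 @ $11 + 103 @ $13 + 291 @ $14 = $7,396
Check: goods available $11,374 = COGS $3,978 + ending $7,396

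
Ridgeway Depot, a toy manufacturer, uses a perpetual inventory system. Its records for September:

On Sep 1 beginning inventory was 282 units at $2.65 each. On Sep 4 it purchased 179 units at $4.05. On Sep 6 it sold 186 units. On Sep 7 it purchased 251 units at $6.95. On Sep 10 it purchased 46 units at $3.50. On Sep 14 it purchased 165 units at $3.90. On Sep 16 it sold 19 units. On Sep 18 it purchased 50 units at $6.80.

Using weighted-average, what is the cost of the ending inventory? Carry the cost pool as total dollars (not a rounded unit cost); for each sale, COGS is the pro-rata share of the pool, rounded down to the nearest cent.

After Sep 1: 282 on hand, pool $747.30 (≈ $2.6500 each)
After Sep 4: 461 on hand, pool $1,472.25 (≈ $3.1936 each)
Sep 6, sell 186: 186/461 × $1,472.25 → $594.00
After Sep 7: 526 on hand, pool $2,622.70 (≈ $4.9861 each)
After Sep 10: 572 on hand, pool $2,783.70 (≈ $4.8666 each)
After Sep 14: 737 on hand, pool $3,427.20 (≈ $4.6502 each)
Sep 16, sell 19: 19/737 × $3,427.20 → $88.35
After Sep 18: 768 on hand, pool $3,678.85 (≈ $4.7902 each)
Total COGS = $594.00 + $88.35 = $682.35
Ending inventory (cost pool remaining) = $3,678.85

Ending inventory = $3,678.85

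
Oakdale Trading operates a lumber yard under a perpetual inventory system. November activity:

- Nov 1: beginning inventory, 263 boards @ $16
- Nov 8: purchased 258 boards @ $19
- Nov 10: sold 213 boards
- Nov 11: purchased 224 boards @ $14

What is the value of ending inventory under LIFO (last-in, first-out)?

Nov 10, 213 sold [LIFO — newest first]: 213 @ $19 = $4,047
Ending inventory: 263 @ $16 + 45 @ $19 + 224 @ $14 = $8,199

Ending inventory = $8,199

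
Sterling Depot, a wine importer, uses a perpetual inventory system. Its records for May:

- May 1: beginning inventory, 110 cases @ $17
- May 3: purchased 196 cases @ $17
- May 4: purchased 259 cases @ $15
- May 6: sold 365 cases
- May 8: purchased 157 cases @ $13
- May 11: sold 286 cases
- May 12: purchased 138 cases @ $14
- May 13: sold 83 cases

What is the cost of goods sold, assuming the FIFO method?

COGS = $11,296

May 6, 365 sold [FIFO — oldest first]: 110 @ $17 + 196 @ $17 + 59 @ $15 = $6,087
May 11, 286 sold [FIFO — oldest first]: 200 @ $15 + 86 @ $13 = $4,118
May 13, 83 sold [FIFO — oldest first]: 71 @ $13 + 12 @ $14 = $1,091
Total COGS = $6,087 + $4,118 + $1,091 = $11,296
Ending inventory: 126 @ $14 = $1,764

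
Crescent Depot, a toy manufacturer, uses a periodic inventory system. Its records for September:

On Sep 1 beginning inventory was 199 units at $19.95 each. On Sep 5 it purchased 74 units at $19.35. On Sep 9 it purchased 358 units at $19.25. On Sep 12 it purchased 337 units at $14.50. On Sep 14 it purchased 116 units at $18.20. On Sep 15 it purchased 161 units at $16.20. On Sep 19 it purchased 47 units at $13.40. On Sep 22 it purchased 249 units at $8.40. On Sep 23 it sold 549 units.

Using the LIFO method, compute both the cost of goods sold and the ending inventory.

COGS = $7,004.00; ending inventory = $17,616.75

Sep 23, 549 sold [LIFO — newest first]: 249 @ $8.40 + 47 @ $13.40 + 161 @ $16.20 + 92 @ $18.20 = $7,004.00
Ending inventory: 199 @ $19.95 + 74 @ $19.35 + 358 @ $19.25 + 337 @ $14.50 + 24 @ $18.20 = $17,616.75
Check: goods available $24,620.75 = COGS $7,004.00 + ending $17,616.75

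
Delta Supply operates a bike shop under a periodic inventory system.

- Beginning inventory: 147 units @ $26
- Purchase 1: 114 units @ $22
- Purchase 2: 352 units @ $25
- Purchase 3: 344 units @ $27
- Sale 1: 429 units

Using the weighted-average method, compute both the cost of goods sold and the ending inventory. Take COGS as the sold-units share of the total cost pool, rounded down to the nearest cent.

Sale 1, sell 429: 429/957 × $24,418.00 → $10,946.00
Ending inventory (cost pool remaining) = $13,472.00
Check: goods available $24,418.00 = COGS $10,946.00 + ending $13,472.00

COGS = $10,946.00; ending inventory = $13,472.00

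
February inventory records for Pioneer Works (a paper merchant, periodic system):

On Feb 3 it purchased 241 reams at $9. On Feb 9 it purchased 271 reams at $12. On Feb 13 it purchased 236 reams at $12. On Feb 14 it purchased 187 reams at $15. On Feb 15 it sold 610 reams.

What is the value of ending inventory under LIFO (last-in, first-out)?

Feb 15, 610 sold [LIFO — newest first]: 187 @ $15 + 236 @ $12 + 187 @ $12 = $7,881
Ending inventory: 241 @ $9 + 84 @ $12 = $3,177

Ending inventory = $3,177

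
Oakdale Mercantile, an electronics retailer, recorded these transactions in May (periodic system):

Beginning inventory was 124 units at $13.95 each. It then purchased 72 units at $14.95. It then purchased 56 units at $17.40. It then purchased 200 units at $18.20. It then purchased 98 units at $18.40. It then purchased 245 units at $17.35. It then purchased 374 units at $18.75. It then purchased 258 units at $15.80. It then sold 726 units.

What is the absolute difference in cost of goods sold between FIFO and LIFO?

FIFO COGS: 124 @ $13.95 + 72 @ $14.95 + 56 @ $17.40 + 200 @ $18.20 + 98 @ $18.40 + 176 @ $17.35 = $12,277.40
LIFO COGS: 258 @ $15.80 + 374 @ $18.75 + 94 @ $17.35 = $12,719.80
Difference = |$12,277.40 − $12,719.80| = $442.40

$442.40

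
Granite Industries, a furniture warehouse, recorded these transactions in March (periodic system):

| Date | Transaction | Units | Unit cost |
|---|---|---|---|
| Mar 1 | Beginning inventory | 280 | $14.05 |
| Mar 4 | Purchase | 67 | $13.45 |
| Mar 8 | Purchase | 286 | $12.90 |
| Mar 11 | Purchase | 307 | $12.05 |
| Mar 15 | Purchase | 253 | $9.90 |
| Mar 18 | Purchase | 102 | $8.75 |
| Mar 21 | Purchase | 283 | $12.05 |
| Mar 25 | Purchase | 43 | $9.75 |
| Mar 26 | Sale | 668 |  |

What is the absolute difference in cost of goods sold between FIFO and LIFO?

$1,848.40

FIFO COGS: 280 @ $14.05 + 67 @ $13.45 + 286 @ $12.90 + 35 @ $12.05 = $8,946.30
LIFO COGS: 43 @ $9.75 + 283 @ $12.05 + 102 @ $8.75 + 240 @ $9.90 = $7,097.90
Difference = |$8,946.30 − $7,097.90| = $1,848.40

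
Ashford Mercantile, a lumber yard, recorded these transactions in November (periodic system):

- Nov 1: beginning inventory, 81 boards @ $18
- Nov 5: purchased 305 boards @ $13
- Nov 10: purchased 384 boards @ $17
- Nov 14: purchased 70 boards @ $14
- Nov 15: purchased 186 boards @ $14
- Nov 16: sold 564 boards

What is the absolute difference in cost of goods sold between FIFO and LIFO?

FIFO COGS: 81 @ $18 + 305 @ $13 + 178 @ $17 = $8,449
LIFO COGS: 186 @ $14 + 70 @ $14 + 308 @ $17 = $8,820
Difference = |$8,449 − $8,820| = $371

$371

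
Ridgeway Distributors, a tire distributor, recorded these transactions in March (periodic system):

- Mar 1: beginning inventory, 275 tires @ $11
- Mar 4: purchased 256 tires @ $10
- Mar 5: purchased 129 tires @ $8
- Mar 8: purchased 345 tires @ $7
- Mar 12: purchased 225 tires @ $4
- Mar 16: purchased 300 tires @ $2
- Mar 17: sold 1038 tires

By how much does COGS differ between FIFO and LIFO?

FIFO COGS: 275 @ $11 + 256 @ $10 + 129 @ $8 + 345 @ $7 + 33 @ $4 = $9,164
LIFO COGS: 300 @ $2 + 225 @ $4 + 345 @ $7 + 129 @ $8 + 39 @ $10 = $5,337
Difference = |$9,164 − $5,337| = $3,827

$3,827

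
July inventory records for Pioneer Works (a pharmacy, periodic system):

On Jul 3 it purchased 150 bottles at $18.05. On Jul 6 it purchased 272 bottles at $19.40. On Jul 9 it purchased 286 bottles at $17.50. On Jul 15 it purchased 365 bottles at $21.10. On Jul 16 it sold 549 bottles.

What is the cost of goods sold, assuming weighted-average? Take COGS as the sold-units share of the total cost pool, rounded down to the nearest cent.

COGS = $10,586.43

Jul 16, sell 549: 549/1073 × $20,690.80 → $10,586.43
Ending inventory (cost pool remaining) = $10,104.37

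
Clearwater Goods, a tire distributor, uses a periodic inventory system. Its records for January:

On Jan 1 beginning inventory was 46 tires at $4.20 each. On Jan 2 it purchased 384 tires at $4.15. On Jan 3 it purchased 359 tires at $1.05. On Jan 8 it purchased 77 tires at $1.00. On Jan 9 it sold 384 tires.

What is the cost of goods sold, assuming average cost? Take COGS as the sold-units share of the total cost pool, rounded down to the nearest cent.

Jan 9, sell 384: 384/866 × $2,240.75 → $993.58
Ending inventory (cost pool remaining) = $1,247.17
Check: goods available $2,240.75 = COGS $993.58 + ending $1,247.17

COGS = $993.58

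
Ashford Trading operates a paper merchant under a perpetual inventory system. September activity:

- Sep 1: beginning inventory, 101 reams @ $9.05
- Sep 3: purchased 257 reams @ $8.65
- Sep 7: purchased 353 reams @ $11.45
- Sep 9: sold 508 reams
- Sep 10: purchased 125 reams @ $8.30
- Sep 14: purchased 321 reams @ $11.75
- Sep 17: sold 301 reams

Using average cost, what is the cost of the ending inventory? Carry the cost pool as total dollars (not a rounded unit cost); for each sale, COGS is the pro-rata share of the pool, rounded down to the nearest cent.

Ending inventory = $3,677.83

After Sep 1: 101 on hand, pool $914.05 (≈ $9.0500 each)
After Sep 3: 358 on hand, pool $3,137.10 (≈ $8.7628 each)
After Sep 7: 711 on hand, pool $7,178.95 (≈ $10.0970 each)
Sep 9, sell 508: 508/711 × $7,178.95 → $5,129.26
After Sep 10: 328 on hand, pool $3,087.19 (≈ $9.4122 each)
After Sep 14: 649 on hand, pool $6,858.94 (≈ $10.5685 each)
Sep 17, sell 301: 301/649 × $6,858.94 → $3,181.11
Total COGS = $5,129.26 + $3,181.11 = $8,310.37
Ending inventory (cost pool remaining) = $3,677.83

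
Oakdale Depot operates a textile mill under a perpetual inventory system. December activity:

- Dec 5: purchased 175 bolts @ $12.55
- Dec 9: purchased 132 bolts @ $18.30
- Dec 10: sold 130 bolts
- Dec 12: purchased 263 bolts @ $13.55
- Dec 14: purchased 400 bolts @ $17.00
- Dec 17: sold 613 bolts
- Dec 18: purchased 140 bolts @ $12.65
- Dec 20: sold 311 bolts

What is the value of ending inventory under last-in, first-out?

Dec 10, 130 sold [LIFO — newest first]: 130 @ $18.30 = $2,379.00
Dec 17, 613 sold [LIFO — newest first]: 400 @ $17.00 + 213 @ $13.55 = $9,686.15
Dec 20, 311 sold [LIFO — newest first]: 140 @ $12.65 + 50 @ $13.55 + 2 @ $18.30 + 119 @ $12.55 = $3,978.55
Total COGS = $2,379.00 + $9,686.15 + $3,978.55 = $16,043.70
Ending inventory: 56 @ $12.55 = $702.80

Ending inventory = $702.80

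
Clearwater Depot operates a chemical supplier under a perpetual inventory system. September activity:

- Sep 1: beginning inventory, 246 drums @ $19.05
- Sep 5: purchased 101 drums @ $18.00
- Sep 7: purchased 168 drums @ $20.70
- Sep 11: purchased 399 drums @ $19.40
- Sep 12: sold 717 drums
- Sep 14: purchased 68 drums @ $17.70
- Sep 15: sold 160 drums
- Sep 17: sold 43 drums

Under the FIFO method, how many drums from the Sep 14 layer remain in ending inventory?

Sep 12, 717 sold [FIFO — oldest first]: 246 @ $19.05 + 101 @ $18.00 + 168 @ $20.70 + 202 @ $19.40 = $13,900.70
Sep 15, 160 sold [FIFO — oldest first]: 160 @ $19.40 = $3,104.00
Sep 17, 43 sold [FIFO — oldest first]: 37 @ $19.40 + 6 @ $17.70 = $824.00
Total COGS = $13,900.70 + $3,104.00 + $824.00 = $17,828.70
Ending inventory: 62 @ $17.70 = $1,097.40

62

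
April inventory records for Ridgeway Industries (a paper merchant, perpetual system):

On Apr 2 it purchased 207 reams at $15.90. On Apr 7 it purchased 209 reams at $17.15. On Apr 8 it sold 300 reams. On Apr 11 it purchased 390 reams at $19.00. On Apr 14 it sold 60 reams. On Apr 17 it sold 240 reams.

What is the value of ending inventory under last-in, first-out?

Ending inventory = $3,554.40

Apr 8, 300 sold [LIFO — newest first]: 209 @ $17.15 + 91 @ $15.90 = $5,031.25
Apr 14, 60 sold [LIFO — newest first]: 60 @ $19.00 = $1,140.00
Apr 17, 240 sold [LIFO — newest first]: 240 @ $19.00 = $4,560.00
Total COGS = $5,031.25 + $1,140.00 + $4,560.00 = $10,731.25
Ending inventory: 116 @ $15.90 + 90 @ $19.00 = $3,554.40
Check: goods available $14,285.65 = COGS $10,731.25 + ending $3,554.40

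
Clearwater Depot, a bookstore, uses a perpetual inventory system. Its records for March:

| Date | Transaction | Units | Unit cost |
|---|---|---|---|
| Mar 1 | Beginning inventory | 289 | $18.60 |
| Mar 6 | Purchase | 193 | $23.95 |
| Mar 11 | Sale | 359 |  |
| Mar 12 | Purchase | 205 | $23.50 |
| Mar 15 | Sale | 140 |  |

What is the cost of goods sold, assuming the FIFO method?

COGS = $10,397.25

Mar 11, 359 sold [FIFO — oldest first]: 289 @ $18.60 + 70 @ $23.95 = $7,051.90
Mar 15, 140 sold [FIFO — oldest first]: 123 @ $23.95 + 17 @ $23.50 = $3,345.35
Total COGS = $7,051.90 + $3,345.35 = $10,397.25
Ending inventory: 188 @ $23.50 = $4,418.00
Check: goods available $14,815.25 = COGS $10,397.25 + ending $4,418.00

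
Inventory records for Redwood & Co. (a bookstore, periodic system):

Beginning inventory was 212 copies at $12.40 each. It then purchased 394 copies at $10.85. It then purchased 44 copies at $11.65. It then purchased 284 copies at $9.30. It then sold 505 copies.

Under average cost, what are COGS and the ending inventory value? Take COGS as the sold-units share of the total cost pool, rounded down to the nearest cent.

Sale 1, sell 505: 505/934 × $10,057.50 → $5,437.94
Ending inventory (cost pool remaining) = $4,619.56
Check: goods available $10,057.50 = COGS $5,437.94 + ending $4,619.56

COGS = $5,437.94; ending inventory = $4,619.56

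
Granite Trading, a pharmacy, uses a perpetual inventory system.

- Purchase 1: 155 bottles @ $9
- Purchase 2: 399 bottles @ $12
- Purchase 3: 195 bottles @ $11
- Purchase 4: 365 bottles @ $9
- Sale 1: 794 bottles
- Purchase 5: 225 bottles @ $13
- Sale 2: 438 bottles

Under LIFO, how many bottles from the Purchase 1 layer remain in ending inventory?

107

Sale 1 (794) [LIFO — newest first]: 365 @ $9 + 195 @ $11 + 234 @ $12 = $8,238
Sale 2 (438) [LIFO — newest first]: 225 @ $13 + 165 @ $12 + 48 @ $9 = $5,337
Total COGS = $8,238 + $5,337 = $13,575
Ending inventory: 107 @ $9 = $963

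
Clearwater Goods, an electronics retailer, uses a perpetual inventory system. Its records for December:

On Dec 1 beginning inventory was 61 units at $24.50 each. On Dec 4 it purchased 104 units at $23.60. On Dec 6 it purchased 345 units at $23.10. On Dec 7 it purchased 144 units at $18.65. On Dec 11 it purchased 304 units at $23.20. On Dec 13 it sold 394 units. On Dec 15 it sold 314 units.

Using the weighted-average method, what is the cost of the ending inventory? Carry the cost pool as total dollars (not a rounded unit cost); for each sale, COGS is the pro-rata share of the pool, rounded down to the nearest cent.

After Dec 1: 61 on hand, pool $1,494.50 (≈ $24.5000 each)
After Dec 4: 165 on hand, pool $3,948.90 (≈ $23.9327 each)
After Dec 6: 510 on hand, pool $11,918.40 (≈ $23.3694 each)
After Dec 7: 654 on hand, pool $14,604.00 (≈ $22.3303 each)
After Dec 11: 958 on hand, pool $21,656.80 (≈ $22.6063 each)
Dec 13, sell 394: 394/958 × $21,656.80 → $8,906.86
Dec 15, sell 314: 314/564 × $12,749.94 → $7,098.37
Total COGS = $8,906.86 + $7,098.37 = $16,005.23
Ending inventory (cost pool remaining) = $5,651.57
Check: goods available $21,656.80 = COGS $16,005.23 + ending $5,651.57

Ending inventory = $5,651.57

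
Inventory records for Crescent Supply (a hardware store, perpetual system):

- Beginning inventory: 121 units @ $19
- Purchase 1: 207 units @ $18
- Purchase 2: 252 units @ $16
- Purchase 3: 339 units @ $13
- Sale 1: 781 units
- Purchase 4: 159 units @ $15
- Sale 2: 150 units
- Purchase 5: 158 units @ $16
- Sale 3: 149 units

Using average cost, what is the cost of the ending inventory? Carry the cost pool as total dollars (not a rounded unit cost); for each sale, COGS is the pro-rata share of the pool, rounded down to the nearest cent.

After Beginning: 121 on hand, pool $2,299.00 (≈ $19.0000 each)
After Purchase 1: 328 on hand, pool $6,025.00 (≈ $18.3689 each)
After Purchase 2: 580 on hand, pool $10,057.00 (≈ $17.3397 each)
After Purchase 3: 919 on hand, pool $14,464.00 (≈ $15.7388 each)
Sale 1, sell 781: 781/919 × $14,464.00 → $12,292.03
After Purchase 4: 297 on hand, pool $4,556.97 (≈ $15.3433 each)
Sale 2, sell 150: 150/297 × $4,556.97 → $2,301.50
After Purchase 5: 305 on hand, pool $4,783.47 (≈ $15.6835 each)
Sale 3, sell 149: 149/305 × $4,783.47 → $2,336.84
Total COGS = $12,292.03 + $2,301.50 + $2,336.84 = $16,930.37
Ending inventory (cost pool remaining) = $2,446.63
Check: goods available $19,377.00 = COGS $16,930.37 + ending $2,446.63

Ending inventory = $2,446.63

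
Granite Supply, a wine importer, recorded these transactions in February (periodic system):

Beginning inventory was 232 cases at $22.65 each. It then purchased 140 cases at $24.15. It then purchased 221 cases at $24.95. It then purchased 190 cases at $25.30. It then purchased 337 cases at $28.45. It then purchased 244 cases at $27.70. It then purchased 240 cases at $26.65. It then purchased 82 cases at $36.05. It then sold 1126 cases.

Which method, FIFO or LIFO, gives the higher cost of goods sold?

FIFO COGS: 232 @ $22.65 + 140 @ $24.15 + 221 @ $24.95 + 190 @ $25.30 + 337 @ $28.45 + 6 @ $27.70 = $28,710.60
LIFO COGS: 82 @ $36.05 + 240 @ $26.65 + 244 @ $27.70 + 337 @ $28.45 + 190 @ $25.30 + 33 @ $24.95 = $31,328.90

LIFO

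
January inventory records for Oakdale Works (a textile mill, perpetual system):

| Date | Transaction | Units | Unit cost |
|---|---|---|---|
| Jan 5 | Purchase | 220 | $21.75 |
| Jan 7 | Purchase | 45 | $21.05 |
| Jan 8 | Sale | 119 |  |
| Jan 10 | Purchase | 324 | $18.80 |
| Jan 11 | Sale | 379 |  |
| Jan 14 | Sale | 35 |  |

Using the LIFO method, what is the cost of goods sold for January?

Jan 8, 119 sold [LIFO — newest first]: 45 @ $21.05 + 74 @ $21.75 = $2,556.75
Jan 11, 379 sold [LIFO — newest first]: 324 @ $18.80 + 55 @ $21.75 = $7,287.45
Jan 14, 35 sold [LIFO — newest first]: 35 @ $21.75 = $761.25
Total COGS = $2,556.75 + $7,287.45 + $761.25 = $10,605.45
Ending inventory: 56 @ $21.75 = $1,218.00

COGS = $10,605.45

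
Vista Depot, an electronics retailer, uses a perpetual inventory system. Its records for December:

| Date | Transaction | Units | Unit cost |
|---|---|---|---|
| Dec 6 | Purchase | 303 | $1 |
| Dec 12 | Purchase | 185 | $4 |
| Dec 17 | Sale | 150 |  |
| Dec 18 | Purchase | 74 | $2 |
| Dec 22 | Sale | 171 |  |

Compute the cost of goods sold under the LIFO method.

Dec 17, 150 sold [LIFO — newest first]: 150 @ $4 = $600
Dec 22, 171 sold [LIFO — newest first]: 74 @ $2 + 35 @ $4 + 62 @ $1 = $350
Total COGS = $600 + $350 = $950
Ending inventory: 241 @ $1 = $241
Check: goods available $1,191 = COGS $950 + ending $241

COGS = $950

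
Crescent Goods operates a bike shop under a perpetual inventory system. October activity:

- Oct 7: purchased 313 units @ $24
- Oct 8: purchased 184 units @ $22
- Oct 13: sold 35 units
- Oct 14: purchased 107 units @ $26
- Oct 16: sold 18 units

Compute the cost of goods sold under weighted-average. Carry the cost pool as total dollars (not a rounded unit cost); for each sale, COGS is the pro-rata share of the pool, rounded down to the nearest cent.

COGS = $1,242.02

After Oct 7: 313 on hand, pool $7,512.00 (≈ $24.0000 each)
After Oct 8: 497 on hand, pool $11,560.00 (≈ $23.2596 each)
Oct 13, sell 35: 35/497 × $11,560.00 → $814.08
After Oct 14: 569 on hand, pool $13,527.92 (≈ $23.7749 each)
Oct 16, sell 18: 18/569 × $13,527.92 → $427.94
Total COGS = $814.08 + $427.94 = $1,242.02
Ending inventory (cost pool remaining) = $13,099.98
Check: goods available $14,342.00 = COGS $1,242.02 + ending $13,099.98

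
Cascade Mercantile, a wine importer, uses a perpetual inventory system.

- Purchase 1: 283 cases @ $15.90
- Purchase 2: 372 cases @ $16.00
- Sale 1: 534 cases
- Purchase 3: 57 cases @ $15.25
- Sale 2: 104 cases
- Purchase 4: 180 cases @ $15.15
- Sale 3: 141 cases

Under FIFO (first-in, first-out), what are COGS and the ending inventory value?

COGS = $12,336.00; ending inventory = $1,711.95

Sale 1 (534) [FIFO — oldest first]: 283 @ $15.90 + 251 @ $16.00 = $8,515.70
Sale 2 (104) [FIFO — oldest first]: 104 @ $16.00 = $1,664.00
Sale 3 (141) [FIFO — oldest first]: 17 @ $16.00 + 57 @ $15.25 + 67 @ $15.15 = $2,156.30
Total COGS = $8,515.70 + $1,664.00 + $2,156.30 = $12,336.00
Ending inventory: 113 @ $15.15 = $1,711.95
Check: goods available $14,047.95 = COGS $12,336.00 + ending $1,711.95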